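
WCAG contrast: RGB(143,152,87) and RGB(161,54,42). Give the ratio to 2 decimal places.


Linearize each sRGB channel c=v/255: c/12.92 if c ≤ 0.04045 else ((c+0.055)/1.055)^2.4
L = 0.2126×R_lin + 0.7152×G_lin + 0.0722×B_lin
Color 1 (143,152,87):
  R=143: 143/255≈0.5608 > 0.04045 → ((0.5608+0.055)/1.055)^2.4 ≈ 0.27468
  G=152: 152/255≈0.5961 > 0.04045 → ((0.5961+0.055)/1.055)^2.4 ≈ 0.31399
  B=87: 87/255≈0.3412 > 0.04045 → ((0.3412+0.055)/1.055)^2.4 ≈ 0.09531
  L1 = 0.2126×0.27468 + 0.7152×0.31399 + 0.0722×0.09531 ≈ 0.28984
Color 2 (161,54,42):
  R=161: 161/255≈0.6314 > 0.04045 → ((0.6314+0.055)/1.055)^2.4 ≈ 0.35640
  G=54: 54/255≈0.2118 > 0.04045 → ((0.2118+0.055)/1.055)^2.4 ≈ 0.03689
  B=42: 42/255≈0.1647 > 0.04045 → ((0.1647+0.055)/1.055)^2.4 ≈ 0.02315
  L2 = 0.2126×0.35640 + 0.7152×0.03689 + 0.0722×0.02315 ≈ 0.10383
Lighter = 0.28984, Darker = 0.10383
Ratio = (L_lighter + 0.05) / (L_darker + 0.05)
Ratio = (0.28984 + 0.05) / (0.10383 + 0.05) = 0.33984 / 0.15383 ≈ 2.2093
Ratio ≈ 2.21:1


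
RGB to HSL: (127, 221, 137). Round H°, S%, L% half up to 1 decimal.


Normalize: R'=127/255≈0.4980, G'=221/255≈0.8667, B'=137/255≈0.5373
Max=221/255, Min=127/255, Δ=Max-Min=94/255
L = (Max+Min)/2 = (221+127)/510 = 348/510 = 0.68235… → L = 68.2%
L > 0.5 → S = Δ/(2-Max-Min) = 94/(510-221-127) = 94/162 = 0.58024… → S = 58.0%
(the 1/255 factors cancel in S and H, so raw channel differences can be used)
Max is G' → H = 60 × ((B-R)/Δ + 2) = 60 × ((137-127)/94 + 2)
  10/94 + 2 = 0.1063… + 2 = 2.1063…
  H = 60 × 2.1063… = 126.382…° → H = 126.4°
= HSL(126.4°, 58.0%, 68.2%)


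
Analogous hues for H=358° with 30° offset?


Base hue: 358°
Left analog: (358 - 30) mod 360 = 328°
Right analog: (358 + 30) mod 360 = 28°
Analogous hues = 328° and 28°


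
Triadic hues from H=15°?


Triadic: equally spaced at 120° intervals
H1 = 15°
H2 = (15 + 120) mod 360 = 135°
H3 = (15 + 240) mod 360 = 255°
Triadic = 15°, 135°, 255°


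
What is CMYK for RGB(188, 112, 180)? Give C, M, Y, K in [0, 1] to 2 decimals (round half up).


R'=188/255≈0.7373, G'=112/255≈0.4392, B'=180/255≈0.7059
K = 1 - max(R',G',B') = 1 - 188/255 = 67/255 = 0.26274… → 0.26
(1-R'-K)/(1-K) simplifies to (max-R)/max with max = 188:
C = (188-188)/188 = 0/188 = 0 → 0.00
M = (188-112)/188 = 76/188 = 0.40425… → 0.40
Y = (188-180)/188 = 8/188 = 0.04255… → 0.04
= CMYK(0.00, 0.40, 0.04, 0.26)


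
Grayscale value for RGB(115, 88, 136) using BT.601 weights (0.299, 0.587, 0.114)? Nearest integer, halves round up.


Gray = 0.299×R + 0.587×G + 0.114×B
Gray = 0.299×115 + 0.587×88 + 0.114×136
Gray = 34.385 + 51.656 + 15.504
Gray = 101.545 → round half up → 102
Gray = 102


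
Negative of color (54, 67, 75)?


Invert: (255-R, 255-G, 255-B)
R: 255-54 = 201
G: 255-67 = 188
B: 255-75 = 180
= RGB(201, 188, 180)


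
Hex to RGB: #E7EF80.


E7 → 231 (R)
EF → 239 (G)
80 → 128 (B)
= RGB(231, 239, 128)


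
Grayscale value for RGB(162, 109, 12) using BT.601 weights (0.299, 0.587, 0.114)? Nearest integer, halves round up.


Gray = 0.299×R + 0.587×G + 0.114×B
Gray = 0.299×162 + 0.587×109 + 0.114×12
Gray = 48.438 + 63.983 + 1.368
Gray = 113.789 → round half up → 114
Gray = 114


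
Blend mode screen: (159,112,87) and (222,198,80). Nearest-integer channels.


Screen: C = 255 - (255-A)×(255-B)/255, rounded to nearest integer
R: 255 - (255-159)×(255-222)/255 = 255 - 3168/255 ≈ 255 - 12.424 = 242.576 → 243
G: 255 - (255-112)×(255-198)/255 = 255 - 8151/255 ≈ 255 - 31.965 = 223.035 → 223
B: 255 - (255-87)×(255-80)/255 = 255 - 29400/255 ≈ 255 - 115.294 = 139.706 → 140
= RGB(243, 223, 140)


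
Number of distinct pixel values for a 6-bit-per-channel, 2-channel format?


Total bits = 6 bits/channel × 2 channels = 12 bits
Distinct pixel values = 2^12
= 4,096 pixel values


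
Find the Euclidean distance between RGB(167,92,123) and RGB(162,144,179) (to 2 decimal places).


d = √[(R₁-R₂)² + (G₁-G₂)² + (B₁-B₂)²]
d = √[(167-162)² + (92-144)² + (123-179)²]
d = √[25 + 2704 + 3136]
d = √5865
d ≈ 76.58


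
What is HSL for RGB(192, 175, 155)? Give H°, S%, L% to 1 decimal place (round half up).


Normalize: R'=192/255≈0.7529, G'=175/255≈0.6863, B'=155/255≈0.6078
Max=192/255, Min=155/255, Δ=Max-Min=37/255
L = (Max+Min)/2 = (192+155)/510 = 347/510 = 0.68039… → L = 68.0%
L > 0.5 → S = Δ/(2-Max-Min) = 37/(510-192-155) = 37/163 = 0.22699… → S = 22.7%
(the 1/255 factors cancel in S and H, so raw channel differences can be used)
Max is R' → H = 60 × (((G-B)/Δ) mod 6) = 60 × (((175-155)/37) mod 6)
  20/37 = 0.5405…
  H = 60 × 0.5405… = 32.432…° → H = 32.4°
= HSL(32.4°, 22.7%, 68.0%)


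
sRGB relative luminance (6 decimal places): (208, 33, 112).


Linearize each channel (sRGB transfer function): c = v/255; c_lin = c/12.92 if c ≤ 0.04045, else ((c+0.055)/1.055)^2.4
  R: 208/255 ≈ 0.815686 > 0.04045 → ((0.815686+0.055)/1.055)^2.4 ≈ 0.630757
  G: 33/255 ≈ 0.129412 > 0.04045 → ((0.129412+0.055)/1.055)^2.4 ≈ 0.015209
  B: 112/255 ≈ 0.439216 > 0.04045 → ((0.439216+0.055)/1.055)^2.4 ≈ 0.162029
R_lin = 0.630757, G_lin = 0.015209, B_lin = 0.162029
L = 0.2126×R + 0.7152×G + 0.0722×B
L = 0.2126×0.630757 + 0.7152×0.015209 + 0.0722×0.162029
L ≈ 0.156675


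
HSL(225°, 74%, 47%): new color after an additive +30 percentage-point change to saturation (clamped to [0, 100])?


Original S = 74%
Adjustment = +30 percentage points
New S = 74 + (30) = 104
Clamp to [0, 100] → 100
= HSL(225°, 100%, 47%)


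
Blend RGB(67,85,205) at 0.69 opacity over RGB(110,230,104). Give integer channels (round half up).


C = α×F + (1-α)×B, with 1-α = 0.31
R: 0.69×67 + 0.31×110 = 46.23 + 34.10 = 80.33 → 80
G: 0.69×85 + 0.31×230 = 58.65 + 71.30 = 129.95 → 130
B: 0.69×205 + 0.31×104 = 141.45 + 32.24 = 173.69 → 174
= RGB(80, 130, 174)


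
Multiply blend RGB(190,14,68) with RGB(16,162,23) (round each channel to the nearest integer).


Multiply: C = A×B/255, rounded to nearest integer
R: 190×16/255 = 3040/255 ≈ 11.922 → 12
G: 14×162/255 = 2268/255 ≈ 8.894 → 9
B: 68×23/255 = 1564/255 ≈ 6.133 → 6
= RGB(12, 9, 6)


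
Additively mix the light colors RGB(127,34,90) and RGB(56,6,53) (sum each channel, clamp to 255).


Additive: each channel = min(255, C₁+C₂)
R: 127+56 = 183 → 183
G: 34+6 = 40 → 40
B: 90+53 = 143 → 143
= RGB(183, 40, 143)


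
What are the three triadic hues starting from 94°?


Triadic: equally spaced at 120° intervals
H1 = 94°
H2 = (94 + 120) mod 360 = 214°
H3 = (94 + 240) mod 360 = 334°
Triadic = 94°, 214°, 334°


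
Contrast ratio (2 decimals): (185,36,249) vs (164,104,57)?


Linearize each sRGB channel c=v/255: c/12.92 if c ≤ 0.04045 else ((c+0.055)/1.055)^2.4
L = 0.2126×R_lin + 0.7152×G_lin + 0.0722×B_lin
Color 1 (185,36,249):
  R=185: 185/255≈0.7255 > 0.04045 → ((0.7255+0.055)/1.055)^2.4 ≈ 0.48515
  G=36: 36/255≈0.1412 > 0.04045 → ((0.1412+0.055)/1.055)^2.4 ≈ 0.01764
  B=249: 249/255≈0.9765 > 0.04045 → ((0.9765+0.055)/1.055)^2.4 ≈ 0.94731
  L1 = 0.2126×0.48515 + 0.7152×0.01764 + 0.0722×0.94731 ≈ 0.18416
Color 2 (164,104,57):
  R=164: 164/255≈0.6431 > 0.04045 → ((0.6431+0.055)/1.055)^2.4 ≈ 0.37124
  G=104: 104/255≈0.4078 > 0.04045 → ((0.4078+0.055)/1.055)^2.4 ≈ 0.13843
  B=57: 57/255≈0.2235 > 0.04045 → ((0.2235+0.055)/1.055)^2.4 ≈ 0.04092
  L2 = 0.2126×0.37124 + 0.7152×0.13843 + 0.0722×0.04092 ≈ 0.18089
Lighter = 0.18416, Darker = 0.18089
Ratio = (L_lighter + 0.05) / (L_darker + 0.05)
Ratio = (0.18416 + 0.05) / (0.18089 + 0.05) = 0.23416 / 0.23089 ≈ 1.0142
Ratio ≈ 1.01:1


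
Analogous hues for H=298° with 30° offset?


Base hue: 298°
Left analog: (298 - 30) mod 360 = 268°
Right analog: (298 + 30) mod 360 = 328°
Analogous hues = 268° and 328°


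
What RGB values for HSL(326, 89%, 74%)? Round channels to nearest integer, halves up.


H=326°, S=0.89, L=0.74
C = (1-|2L-1|)×S = (1-|0.48|)×0.89 = 0.4628
H' = H/60 = 326/60 ≈ 5.4333; X = C×(1-|H' mod 2 - 1|) ≈ 0.2623
m = L - C/2 = 0.74 - 0.2314 = 0.5086
Sector ⌊H'⌋ = 5 → (R',G',B') = (0.4628, 0.0, ≈0.2623)
RGB = ((R'+m)×255, (G'+m)×255, (B'+m)×255) = (247.707, 129.693, 196.5676)
Round half up → RGB(248, 130, 197)


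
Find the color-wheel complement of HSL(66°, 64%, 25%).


Complement = opposite side of color wheel = hue + 180°
H' = (66 + 180) mod 360 = 246°
S and L unchanged.
= HSL(246°, 64%, 25%)


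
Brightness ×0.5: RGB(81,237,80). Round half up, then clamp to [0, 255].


Multiply each channel by 0.5, round half up, clamp to [0, 255]
R: 81×0.5 = 40.5 → round → 41
G: 237×0.5 = 118.5 → round → 119
B: 80×0.5 = 40
= RGB(41, 119, 40)


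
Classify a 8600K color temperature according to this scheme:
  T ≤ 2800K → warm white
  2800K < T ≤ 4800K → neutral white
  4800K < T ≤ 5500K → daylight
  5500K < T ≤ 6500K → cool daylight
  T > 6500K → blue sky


Temperature: 8600K
8600K > 6500K → blue sky
Classification: blue sky


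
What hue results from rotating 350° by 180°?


New hue = (H + rotation) mod 360
New hue = (350 + 180) mod 360
= 530 mod 360
= 170°


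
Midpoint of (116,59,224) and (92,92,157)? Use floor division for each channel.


Midpoint: each channel = ⌊(C₁+C₂)/2⌋
R: ⌊(116+92)/2⌋ = 104
G: ⌊(59+92)/2⌋ = 75
B: ⌊(224+157)/2⌋ = 190
= RGB(104, 75, 190)


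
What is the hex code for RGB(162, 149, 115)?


R = 162 → A2 (hex)
G = 149 → 95 (hex)
B = 115 → 73 (hex)
Hex = #A29573


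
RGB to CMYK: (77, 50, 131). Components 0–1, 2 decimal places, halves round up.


R'=77/255≈0.3020, G'=50/255≈0.1961, B'=131/255≈0.5137
K = 1 - max(R',G',B') = 1 - 131/255 = 124/255 = 0.48627… → 0.49
(1-R'-K)/(1-K) simplifies to (max-R)/max with max = 131:
C = (131-77)/131 = 54/131 = 0.41221… → 0.41
M = (131-50)/131 = 81/131 = 0.61832… → 0.62
Y = (131-131)/131 = 0/131 = 0 → 0.00
= CMYK(0.41, 0.62, 0.00, 0.49)


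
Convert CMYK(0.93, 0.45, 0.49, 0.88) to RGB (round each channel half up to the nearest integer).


R = 255 × (1-C) × (1-K) = 255 × 0.07 × 0.12 = 2.142 → 2
G = 255 × (1-M) × (1-K) = 255 × 0.55 × 0.12 = 16.83 → 17
B = 255 × (1-Y) × (1-K) = 255 × 0.51 × 0.12 = 15.606 → 16
= RGB(2, 17, 16)


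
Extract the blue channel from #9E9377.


Color: #9E9377
R = 9E = 158
G = 93 = 147
B = 77 = 119
Blue = 119


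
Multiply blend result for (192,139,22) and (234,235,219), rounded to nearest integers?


Multiply: C = A×B/255, rounded to nearest integer
R: 192×234/255 = 44928/255 ≈ 176.188 → 176
G: 139×235/255 = 32665/255 ≈ 128.098 → 128
B: 22×219/255 = 4818/255 ≈ 18.894 → 19
= RGB(176, 128, 19)


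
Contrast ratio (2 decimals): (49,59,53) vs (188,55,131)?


Linearize each sRGB channel c=v/255: c/12.92 if c ≤ 0.04045 else ((c+0.055)/1.055)^2.4
L = 0.2126×R_lin + 0.7152×G_lin + 0.0722×B_lin
Color 1 (49,59,53):
  R=49: 49/255≈0.1922 > 0.04045 → ((0.1922+0.055)/1.055)^2.4 ≈ 0.03071
  G=59: 59/255≈0.2314 > 0.04045 → ((0.2314+0.055)/1.055)^2.4 ≈ 0.04374
  B=53: 53/255≈0.2078 > 0.04045 → ((0.2078+0.055)/1.055)^2.4 ≈ 0.03560
  L1 = 0.2126×0.03071 + 0.7152×0.04374 + 0.0722×0.03560 ≈ 0.04038
Color 2 (188,55,131):
  R=188: 188/255≈0.7373 > 0.04045 → ((0.7373+0.055)/1.055)^2.4 ≈ 0.50289
  G=55: 55/255≈0.2157 > 0.04045 → ((0.2157+0.055)/1.055)^2.4 ≈ 0.03820
  B=131: 131/255≈0.5137 > 0.04045 → ((0.5137+0.055)/1.055)^2.4 ≈ 0.22697
  L2 = 0.2126×0.50289 + 0.7152×0.03820 + 0.0722×0.22697 ≈ 0.15062
Lighter = 0.15062, Darker = 0.04038
Ratio = (L_lighter + 0.05) / (L_darker + 0.05)
Ratio = (0.15062 + 0.05) / (0.04038 + 0.05) = 0.20062 / 0.09038 ≈ 2.2198
Ratio ≈ 2.22:1


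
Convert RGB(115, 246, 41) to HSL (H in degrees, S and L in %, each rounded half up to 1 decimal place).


Normalize: R'=115/255≈0.4510, G'=246/255≈0.9647, B'=41/255≈0.1608
Max=246/255, Min=41/255, Δ=Max-Min=205/255
L = (Max+Min)/2 = (246+41)/510 = 287/510 = 0.56274… → L = 56.3%
L > 0.5 → S = Δ/(2-Max-Min) = 205/(510-246-41) = 205/223 = 0.91928… → S = 91.9%
(the 1/255 factors cancel in S and H, so raw channel differences can be used)
Max is G' → H = 60 × ((B-R)/Δ + 2) = 60 × ((41-115)/205 + 2)
  -74/205 + 2 = -0.3609… + 2 = 1.6390…
  H = 60 × 1.6390… = 98.341…° → H = 98.3°
= HSL(98.3°, 91.9%, 56.3%)


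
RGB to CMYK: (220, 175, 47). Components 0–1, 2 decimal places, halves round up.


R'=220/255≈0.8627, G'=175/255≈0.6863, B'=47/255≈0.1843
K = 1 - max(R',G',B') = 1 - 220/255 = 35/255 = 0.13725… → 0.14
(1-R'-K)/(1-K) simplifies to (max-R)/max with max = 220:
C = (220-220)/220 = 0/220 = 0 → 0.00
M = (220-175)/220 = 45/220 = 0.20454… → 0.20
Y = (220-47)/220 = 173/220 = 0.78636… → 0.79
= CMYK(0.00, 0.20, 0.79, 0.14)


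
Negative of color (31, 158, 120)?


Invert: (255-R, 255-G, 255-B)
R: 255-31 = 224
G: 255-158 = 97
B: 255-120 = 135
= RGB(224, 97, 135)


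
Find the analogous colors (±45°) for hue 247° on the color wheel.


Base hue: 247°
Left analog: (247 - 45) mod 360 = 202°
Right analog: (247 + 45) mod 360 = 292°
Analogous hues = 202° and 292°


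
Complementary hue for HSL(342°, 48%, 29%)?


Complement = opposite side of color wheel = hue + 180°
H' = (342 + 180) mod 360 = 162°
S and L unchanged.
= HSL(162°, 48%, 29%)


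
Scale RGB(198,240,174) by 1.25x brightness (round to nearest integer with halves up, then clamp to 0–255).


Multiply each channel by 1.25, round half up, clamp to [0, 255]
R: 198×1.25 = 247.5 → round → 248
G: 240×1.25 = 300 → clamp → 255
B: 174×1.25 = 217.5 → round → 218
= RGB(248, 255, 218)


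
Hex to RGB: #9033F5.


90 → 144 (R)
33 → 51 (G)
F5 → 245 (B)
= RGB(144, 51, 245)


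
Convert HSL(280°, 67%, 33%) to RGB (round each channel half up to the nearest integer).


H=280°, S=0.67, L=0.33
C = (1-|2L-1|)×S = (1-|-0.34|)×0.67 = 0.4422
H' = H/60 = 280/60 ≈ 4.6667; X = C×(1-|H' mod 2 - 1|) = 0.2948
m = L - C/2 = 0.33 - 0.2211 = 0.1089
Sector ⌊H'⌋ = 4 → (R',G',B') = (0.2948, 0.0, 0.4422)
RGB = ((R'+m)×255, (G'+m)×255, (B'+m)×255) = (102.9435, 27.7695, 140.5305)
Round half up → RGB(103, 28, 141)


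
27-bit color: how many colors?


Colors = 2^bits = 2^27
= 134,217,728 colors


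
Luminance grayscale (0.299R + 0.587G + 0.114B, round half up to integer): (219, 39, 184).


Gray = 0.299×R + 0.587×G + 0.114×B
Gray = 0.299×219 + 0.587×39 + 0.114×184
Gray = 65.481 + 22.893 + 20.976
Gray = 109.350 → round half up → 109
Gray = 109


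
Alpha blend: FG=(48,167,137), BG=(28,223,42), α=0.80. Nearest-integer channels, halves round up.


C = α×F + (1-α)×B, with 1-α = 0.20
R: 0.80×48 + 0.20×28 = 38.40 + 5.60 = 44.00 → 44
G: 0.80×167 + 0.20×223 = 133.60 + 44.60 = 178.20 → 178
B: 0.80×137 + 0.20×42 = 109.60 + 8.40 = 118.00 → 118
= RGB(44, 178, 118)


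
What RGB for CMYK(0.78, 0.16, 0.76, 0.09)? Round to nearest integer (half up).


R = 255 × (1-C) × (1-K) = 255 × 0.22 × 0.91 = 51.051 → 51
G = 255 × (1-M) × (1-K) = 255 × 0.84 × 0.91 = 194.922 → 195
B = 255 × (1-Y) × (1-K) = 255 × 0.24 × 0.91 = 55.692 → 56
= RGB(51, 195, 56)


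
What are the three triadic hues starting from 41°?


Triadic: equally spaced at 120° intervals
H1 = 41°
H2 = (41 + 120) mod 360 = 161°
H3 = (41 + 240) mod 360 = 281°
Triadic = 41°, 161°, 281°


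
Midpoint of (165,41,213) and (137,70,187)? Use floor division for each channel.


Midpoint: each channel = ⌊(C₁+C₂)/2⌋
R: ⌊(165+137)/2⌋ = 151
G: ⌊(41+70)/2⌋ = 55
B: ⌊(213+187)/2⌋ = 200
= RGB(151, 55, 200)


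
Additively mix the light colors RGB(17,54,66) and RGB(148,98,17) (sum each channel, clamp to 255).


Additive: each channel = min(255, C₁+C₂)
R: 17+148 = 165 → 165
G: 54+98 = 152 → 152
B: 66+17 = 83 → 83
= RGB(165, 152, 83)


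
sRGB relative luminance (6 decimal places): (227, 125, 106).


Linearize each channel (sRGB transfer function): c = v/255; c_lin = c/12.92 if c ≤ 0.04045, else ((c+0.055)/1.055)^2.4
  R: 227/255 ≈ 0.890196 > 0.04045 → ((0.890196+0.055)/1.055)^2.4 ≈ 0.768151
  G: 125/255 ≈ 0.490196 > 0.04045 → ((0.490196+0.055)/1.055)^2.4 ≈ 0.205079
  B: 106/255 ≈ 0.415686 > 0.04045 → ((0.415686+0.055)/1.055)^2.4 ≈ 0.144128
R_lin = 0.768151, G_lin = 0.205079, B_lin = 0.144128
L = 0.2126×R + 0.7152×G + 0.0722×B
L = 0.2126×0.768151 + 0.7152×0.205079 + 0.0722×0.144128
L ≈ 0.320387


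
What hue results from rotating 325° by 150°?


New hue = (H + rotation) mod 360
New hue = (325 + 150) mod 360
= 475 mod 360
= 115°


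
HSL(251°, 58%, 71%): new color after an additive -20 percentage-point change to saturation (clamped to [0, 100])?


Original S = 58%
Adjustment = -20 percentage points
New S = 58 + (-20) = 38
Clamp to [0, 100] → 38
= HSL(251°, 38%, 71%)


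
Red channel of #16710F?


Color: #16710F
R = 16 = 22
G = 71 = 113
B = 0F = 15
Red = 22


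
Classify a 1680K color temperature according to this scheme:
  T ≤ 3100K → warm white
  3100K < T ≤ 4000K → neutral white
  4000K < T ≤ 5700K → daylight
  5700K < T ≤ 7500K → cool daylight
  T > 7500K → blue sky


Temperature: 1680K
1680K ≤ 3100K → warm white
Classification: warm white


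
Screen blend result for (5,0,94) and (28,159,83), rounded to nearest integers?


Screen: C = 255 - (255-A)×(255-B)/255, rounded to nearest integer
R: 255 - (255-5)×(255-28)/255 = 255 - 56750/255 ≈ 255 - 222.549 = 32.451 → 32
G: 255 - (255-0)×(255-159)/255 = 255 - 24480/255 ≈ 255 - 96.000 = 159.000 → 159
B: 255 - (255-94)×(255-83)/255 = 255 - 27692/255 ≈ 255 - 108.596 = 146.404 → 146
= RGB(32, 159, 146)


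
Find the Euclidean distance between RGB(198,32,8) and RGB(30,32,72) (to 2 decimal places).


d = √[(R₁-R₂)² + (G₁-G₂)² + (B₁-B₂)²]
d = √[(198-30)² + (32-32)² + (8-72)²]
d = √[28224 + 0 + 4096]
d = √32320
d ≈ 179.78


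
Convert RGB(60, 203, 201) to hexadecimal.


R = 60 → 3C (hex)
G = 203 → CB (hex)
B = 201 → C9 (hex)
Hex = #3CCBC9


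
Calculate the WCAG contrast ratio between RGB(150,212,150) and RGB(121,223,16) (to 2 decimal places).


Linearize each sRGB channel c=v/255: c/12.92 if c ≤ 0.04045 else ((c+0.055)/1.055)^2.4
L = 0.2126×R_lin + 0.7152×G_lin + 0.0722×B_lin
Color 1 (150,212,150):
  R=150: 150/255≈0.5882 > 0.04045 → ((0.5882+0.055)/1.055)^2.4 ≈ 0.30499
  G=212: 212/255≈0.8314 > 0.04045 → ((0.8314+0.055)/1.055)^2.4 ≈ 0.65837
  B=150: 150/255≈0.5882 > 0.04045 → ((0.5882+0.055)/1.055)^2.4 ≈ 0.30499
  L1 = 0.2126×0.30499 + 0.7152×0.65837 + 0.0722×0.30499 ≈ 0.55773
Color 2 (121,223,16):
  R=121: 121/255≈0.4745 > 0.04045 → ((0.4745+0.055)/1.055)^2.4 ≈ 0.19120
  G=223: 223/255≈0.8745 > 0.04045 → ((0.8745+0.055)/1.055)^2.4 ≈ 0.73791
  B=16: 16/255≈0.0627 > 0.04045 → ((0.0627+0.055)/1.055)^2.4 ≈ 0.00518
  L2 = 0.2126×0.19120 + 0.7152×0.73791 + 0.0722×0.00518 ≈ 0.56878
Lighter = 0.56878, Darker = 0.55773
Ratio = (L_lighter + 0.05) / (L_darker + 0.05)
Ratio = (0.56878 + 0.05) / (0.55773 + 0.05) = 0.61878 / 0.60773 ≈ 1.0182
Ratio ≈ 1.02:1


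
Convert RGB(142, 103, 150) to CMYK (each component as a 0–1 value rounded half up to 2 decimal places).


R'=142/255≈0.5569, G'=103/255≈0.4039, B'=150/255≈0.5882
K = 1 - max(R',G',B') = 1 - 150/255 = 105/255 = 0.41176… → 0.41
(1-R'-K)/(1-K) simplifies to (max-R)/max with max = 150:
C = (150-142)/150 = 8/150 = 0.05333… → 0.05
M = (150-103)/150 = 47/150 = 0.31333… → 0.31
Y = (150-150)/150 = 0/150 = 0 → 0.00
= CMYK(0.05, 0.31, 0.00, 0.41)


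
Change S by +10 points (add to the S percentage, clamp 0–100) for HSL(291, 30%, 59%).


Original S = 30%
Adjustment = +10 percentage points
New S = 30 + (10) = 40
Clamp to [0, 100] → 40
= HSL(291°, 40%, 59%)


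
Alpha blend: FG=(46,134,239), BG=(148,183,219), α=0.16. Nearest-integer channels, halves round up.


C = α×F + (1-α)×B, with 1-α = 0.84
R: 0.16×46 + 0.84×148 = 7.36 + 124.32 = 131.68 → 132
G: 0.16×134 + 0.84×183 = 21.44 + 153.72 = 175.16 → 175
B: 0.16×239 + 0.84×219 = 38.24 + 183.96 = 222.20 → 222
= RGB(132, 175, 222)


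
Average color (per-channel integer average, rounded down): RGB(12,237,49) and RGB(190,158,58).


Midpoint: each channel = ⌊(C₁+C₂)/2⌋
R: ⌊(12+190)/2⌋ = 101
G: ⌊(237+158)/2⌋ = 197
B: ⌊(49+58)/2⌋ = 53
= RGB(101, 197, 53)


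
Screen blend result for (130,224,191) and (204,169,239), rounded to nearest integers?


Screen: C = 255 - (255-A)×(255-B)/255, rounded to nearest integer
R: 255 - (255-130)×(255-204)/255 = 255 - 6375/255 ≈ 255 - 25.000 = 230.000 → 230
G: 255 - (255-224)×(255-169)/255 = 255 - 2666/255 ≈ 255 - 10.455 = 244.545 → 245
B: 255 - (255-191)×(255-239)/255 = 255 - 1024/255 ≈ 255 - 4.016 = 250.984 → 251
= RGB(230, 245, 251)


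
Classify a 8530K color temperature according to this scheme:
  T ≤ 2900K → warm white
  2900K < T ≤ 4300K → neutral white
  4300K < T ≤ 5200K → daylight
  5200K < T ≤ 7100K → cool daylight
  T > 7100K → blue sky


Temperature: 8530K
8530K > 7100K → blue sky
Classification: blue sky


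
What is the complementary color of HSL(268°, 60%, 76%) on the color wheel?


Complement = opposite side of color wheel = hue + 180°
H' = (268 + 180) mod 360 = 88°
S and L unchanged.
= HSL(88°, 60%, 76%)


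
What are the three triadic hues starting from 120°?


Triadic: equally spaced at 120° intervals
H1 = 120°
H2 = (120 + 120) mod 360 = 240°
H3 = (120 + 240) mod 360 = 0°
Triadic = 120°, 240°, 0°


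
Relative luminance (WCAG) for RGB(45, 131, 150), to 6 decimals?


Linearize each channel (sRGB transfer function): c = v/255; c_lin = c/12.92 if c ≤ 0.04045, else ((c+0.055)/1.055)^2.4
  R: 45/255 ≈ 0.176471 > 0.04045 → ((0.176471+0.055)/1.055)^2.4 ≈ 0.026241
  G: 131/255 ≈ 0.513725 > 0.04045 → ((0.513725+0.055)/1.055)^2.4 ≈ 0.226966
  B: 150/255 ≈ 0.588235 > 0.04045 → ((0.588235+0.055)/1.055)^2.4 ≈ 0.304987
R_lin = 0.026241, G_lin = 0.226966, B_lin = 0.304987
L = 0.2126×R + 0.7152×G + 0.0722×B
L = 0.2126×0.026241 + 0.7152×0.226966 + 0.0722×0.304987
L ≈ 0.189925


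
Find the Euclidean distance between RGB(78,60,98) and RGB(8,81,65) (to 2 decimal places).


d = √[(R₁-R₂)² + (G₁-G₂)² + (B₁-B₂)²]
d = √[(78-8)² + (60-81)² + (98-65)²]
d = √[4900 + 441 + 1089]
d = √6430
d ≈ 80.19


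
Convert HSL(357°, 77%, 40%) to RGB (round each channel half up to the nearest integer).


H=357°, S=0.77, L=0.40
C = (1-|2L-1|)×S = (1-|-0.20|)×0.77 = 0.616
H' = H/60 = 357/60 ≈ 5.9500; X = C×(1-|H' mod 2 - 1|) = 0.0308
m = L - C/2 = 0.40 - 0.308 = 0.092
Sector ⌊H'⌋ = 5 → (R',G',B') = (0.616, 0.0, 0.0308)
RGB = ((R'+m)×255, (G'+m)×255, (B'+m)×255) = (180.54, 23.46, 31.314)
Round half up → RGB(181, 23, 31)


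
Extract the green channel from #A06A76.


Color: #A06A76
R = A0 = 160
G = 6A = 106
B = 76 = 118
Green = 106


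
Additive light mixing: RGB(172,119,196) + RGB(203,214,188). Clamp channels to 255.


Additive: each channel = min(255, C₁+C₂)
R: 172+203 = 375 → 255
G: 119+214 = 333 → 255
B: 196+188 = 384 → 255
= RGB(255, 255, 255)


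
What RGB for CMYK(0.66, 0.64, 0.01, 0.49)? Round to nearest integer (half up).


R = 255 × (1-C) × (1-K) = 255 × 0.34 × 0.51 = 44.217 → 44
G = 255 × (1-M) × (1-K) = 255 × 0.36 × 0.51 = 46.818 → 47
B = 255 × (1-Y) × (1-K) = 255 × 0.99 × 0.51 = 128.7495 → 129
= RGB(44, 47, 129)


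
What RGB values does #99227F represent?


99 → 153 (R)
22 → 34 (G)
7F → 127 (B)
= RGB(153, 34, 127)


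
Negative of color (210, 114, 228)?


Invert: (255-R, 255-G, 255-B)
R: 255-210 = 45
G: 255-114 = 141
B: 255-228 = 27
= RGB(45, 141, 27)


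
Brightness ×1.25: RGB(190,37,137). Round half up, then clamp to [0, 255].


Multiply each channel by 1.25, round half up, clamp to [0, 255]
R: 190×1.25 = 237.5 → round → 238
G: 37×1.25 = 46.25 → round → 46
B: 137×1.25 = 171.25 → round → 171
= RGB(238, 46, 171)


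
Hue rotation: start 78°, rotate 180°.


New hue = (H + rotation) mod 360
New hue = (78 + 180) mod 360
= 258 mod 360
= 258°


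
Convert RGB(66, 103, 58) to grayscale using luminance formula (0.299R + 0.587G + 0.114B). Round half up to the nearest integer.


Gray = 0.299×R + 0.587×G + 0.114×B
Gray = 0.299×66 + 0.587×103 + 0.114×58
Gray = 19.734 + 60.461 + 6.612
Gray = 86.807 → round half up → 87
Gray = 87


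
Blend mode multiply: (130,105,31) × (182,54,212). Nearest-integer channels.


Multiply: C = A×B/255, rounded to nearest integer
R: 130×182/255 = 23660/255 ≈ 92.784 → 93
G: 105×54/255 = 5670/255 ≈ 22.235 → 22
B: 31×212/255 = 6572/255 ≈ 25.773 → 26
= RGB(93, 22, 26)


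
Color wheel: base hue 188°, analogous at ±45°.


Base hue: 188°
Left analog: (188 - 45) mod 360 = 143°
Right analog: (188 + 45) mod 360 = 233°
Analogous hues = 143° and 233°


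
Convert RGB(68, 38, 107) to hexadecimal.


R = 68 → 44 (hex)
G = 38 → 26 (hex)
B = 107 → 6B (hex)
Hex = #44266B


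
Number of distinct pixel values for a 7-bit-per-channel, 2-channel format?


Total bits = 7 bits/channel × 2 channels = 14 bits
Distinct pixel values = 2^14
= 16,384 pixel values


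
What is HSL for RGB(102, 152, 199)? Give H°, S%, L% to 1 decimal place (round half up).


Normalize: R'=102/255≈0.4000, G'=152/255≈0.5961, B'=199/255≈0.7804
Max=199/255, Min=102/255, Δ=Max-Min=97/255
L = (Max+Min)/2 = (199+102)/510 = 301/510 = 0.59019… → L = 59.0%
L > 0.5 → S = Δ/(2-Max-Min) = 97/(510-199-102) = 97/209 = 0.46411… → S = 46.4%
(the 1/255 factors cancel in S and H, so raw channel differences can be used)
Max is B' → H = 60 × ((R-G)/Δ + 4) = 60 × ((102-152)/97 + 4)
  -50/97 + 4 = -0.5154… + 4 = 3.4845…
  H = 60 × 3.4845… = 209.072…° → H = 209.1°
= HSL(209.1°, 46.4%, 59.0%)


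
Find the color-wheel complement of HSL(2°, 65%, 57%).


Complement = opposite side of color wheel = hue + 180°
H' = (2 + 180) mod 360 = 182°
S and L unchanged.
= HSL(182°, 65%, 57%)


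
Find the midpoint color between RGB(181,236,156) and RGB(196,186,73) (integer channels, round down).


Midpoint: each channel = ⌊(C₁+C₂)/2⌋
R: ⌊(181+196)/2⌋ = 188
G: ⌊(236+186)/2⌋ = 211
B: ⌊(156+73)/2⌋ = 114
= RGB(188, 211, 114)


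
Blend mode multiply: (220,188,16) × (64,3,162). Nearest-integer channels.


Multiply: C = A×B/255, rounded to nearest integer
R: 220×64/255 = 14080/255 ≈ 55.216 → 55
G: 188×3/255 = 564/255 ≈ 2.212 → 2
B: 16×162/255 = 2592/255 ≈ 10.165 → 10
= RGB(55, 2, 10)


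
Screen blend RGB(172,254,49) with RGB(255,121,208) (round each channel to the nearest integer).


Screen: C = 255 - (255-A)×(255-B)/255, rounded to nearest integer
R: 255 - (255-172)×(255-255)/255 = 255 - 0/255 ≈ 255 - 0.000 = 255.000 → 255
G: 255 - (255-254)×(255-121)/255 = 255 - 134/255 ≈ 255 - 0.525 = 254.475 → 254
B: 255 - (255-49)×(255-208)/255 = 255 - 9682/255 ≈ 255 - 37.969 = 217.031 → 217
= RGB(255, 254, 217)


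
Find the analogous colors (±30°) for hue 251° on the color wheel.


Base hue: 251°
Left analog: (251 - 30) mod 360 = 221°
Right analog: (251 + 30) mod 360 = 281°
Analogous hues = 221° and 281°


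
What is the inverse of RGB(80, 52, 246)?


Invert: (255-R, 255-G, 255-B)
R: 255-80 = 175
G: 255-52 = 203
B: 255-246 = 9
= RGB(175, 203, 9)


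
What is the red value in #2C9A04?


Color: #2C9A04
R = 2C = 44
G = 9A = 154
B = 04 = 4
Red = 44


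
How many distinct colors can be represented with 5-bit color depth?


Colors = 2^bits = 2^5
= 32 colors


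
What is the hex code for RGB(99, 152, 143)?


R = 99 → 63 (hex)
G = 152 → 98 (hex)
B = 143 → 8F (hex)
Hex = #63988F


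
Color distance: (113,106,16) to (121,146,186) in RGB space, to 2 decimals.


d = √[(R₁-R₂)² + (G₁-G₂)² + (B₁-B₂)²]
d = √[(113-121)² + (106-146)² + (16-186)²]
d = √[64 + 1600 + 28900]
d = √30564
d ≈ 174.83


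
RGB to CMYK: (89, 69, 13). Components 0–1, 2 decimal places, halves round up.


R'=89/255≈0.3490, G'=69/255≈0.2706, B'=13/255≈0.0510
K = 1 - max(R',G',B') = 1 - 89/255 = 166/255 = 0.65098… → 0.65
(1-R'-K)/(1-K) simplifies to (max-R)/max with max = 89:
C = (89-89)/89 = 0/89 = 0 → 0.00
M = (89-69)/89 = 20/89 = 0.22471… → 0.22
Y = (89-13)/89 = 76/89 = 0.85393… → 0.85
= CMYK(0.00, 0.22, 0.85, 0.65)


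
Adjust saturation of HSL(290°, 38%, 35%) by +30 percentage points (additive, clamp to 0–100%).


Original S = 38%
Adjustment = +30 percentage points
New S = 38 + (30) = 68
Clamp to [0, 100] → 68
= HSL(290°, 68%, 35%)


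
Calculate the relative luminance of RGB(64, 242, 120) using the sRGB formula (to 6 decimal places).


Linearize each channel (sRGB transfer function): c = v/255; c_lin = c/12.92 if c ≤ 0.04045, else ((c+0.055)/1.055)^2.4
  R: 64/255 ≈ 0.250980 > 0.04045 → ((0.250980+0.055)/1.055)^2.4 ≈ 0.051269
  G: 242/255 ≈ 0.949020 > 0.04045 → ((0.949020+0.055)/1.055)^2.4 ≈ 0.887923
  B: 120/255 ≈ 0.470588 > 0.04045 → ((0.470588+0.055)/1.055)^2.4 ≈ 0.187821
R_lin = 0.051269, G_lin = 0.887923, B_lin = 0.187821
L = 0.2126×R + 0.7152×G + 0.0722×B
L = 0.2126×0.051269 + 0.7152×0.887923 + 0.0722×0.187821
L ≈ 0.659503


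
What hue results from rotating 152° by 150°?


New hue = (H + rotation) mod 360
New hue = (152 + 150) mod 360
= 302 mod 360
= 302°


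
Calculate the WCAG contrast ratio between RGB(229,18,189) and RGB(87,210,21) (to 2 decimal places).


Linearize each sRGB channel c=v/255: c/12.92 if c ≤ 0.04045 else ((c+0.055)/1.055)^2.4
L = 0.2126×R_lin + 0.7152×G_lin + 0.0722×B_lin
Color 1 (229,18,189):
  R=229: 229/255≈0.8980 > 0.04045 → ((0.8980+0.055)/1.055)^2.4 ≈ 0.78354
  G=18: 18/255≈0.0706 > 0.04045 → ((0.0706+0.055)/1.055)^2.4 ≈ 0.00605
  B=189: 189/255≈0.7412 > 0.04045 → ((0.7412+0.055)/1.055)^2.4 ≈ 0.50888
  L1 = 0.2126×0.78354 + 0.7152×0.00605 + 0.0722×0.50888 ≈ 0.20765
Color 2 (87,210,21):
  R=87: 87/255≈0.3412 > 0.04045 → ((0.3412+0.055)/1.055)^2.4 ≈ 0.09531
  G=210: 210/255≈0.8235 > 0.04045 → ((0.8235+0.055)/1.055)^2.4 ≈ 0.64448
  B=21: 21/255≈0.0824 > 0.04045 → ((0.0824+0.055)/1.055)^2.4 ≈ 0.00750
  L2 = 0.2126×0.09531 + 0.7152×0.64448 + 0.0722×0.00750 ≈ 0.48174
Lighter = 0.48174, Darker = 0.20765
Ratio = (L_lighter + 0.05) / (L_darker + 0.05)
Ratio = (0.48174 + 0.05) / (0.20765 + 0.05) = 0.53174 / 0.25765 ≈ 2.0638
Ratio ≈ 2.06:1


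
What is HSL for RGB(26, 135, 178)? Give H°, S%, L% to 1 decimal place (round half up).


Normalize: R'=26/255≈0.1020, G'=135/255≈0.5294, B'=178/255≈0.6980
Max=178/255, Min=26/255, Δ=Max-Min=152/255
L = (Max+Min)/2 = (178+26)/510 = 204/510 = 0.4 → L = 40.0%
L ≤ 0.5 → S = Δ/(Max+Min) = 152/(178+26) = 152/204 = 0.74509… → S = 74.5%
(the 1/255 factors cancel in S and H, so raw channel differences can be used)
Max is B' → H = 60 × ((R-G)/Δ + 4) = 60 × ((26-135)/152 + 4)
  -109/152 + 4 = -0.7171… + 4 = 3.2828…
  H = 60 × 3.2828… = 196.973…° → H = 197.0°
= HSL(197.0°, 74.5%, 40.0%)


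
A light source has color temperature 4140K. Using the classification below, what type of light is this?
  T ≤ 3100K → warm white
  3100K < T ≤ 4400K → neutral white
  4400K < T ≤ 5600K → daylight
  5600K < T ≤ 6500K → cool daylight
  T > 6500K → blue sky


Temperature: 4140K
3100K < 4140K ≤ 4400K → neutral white
Classification: neutral white


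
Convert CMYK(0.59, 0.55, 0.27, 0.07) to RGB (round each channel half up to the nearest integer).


R = 255 × (1-C) × (1-K) = 255 × 0.41 × 0.93 = 97.2315 → 97
G = 255 × (1-M) × (1-K) = 255 × 0.45 × 0.93 = 106.7175 → 107
B = 255 × (1-Y) × (1-K) = 255 × 0.73 × 0.93 = 173.1195 → 173
= RGB(97, 107, 173)


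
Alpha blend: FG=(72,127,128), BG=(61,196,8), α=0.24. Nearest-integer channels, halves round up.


C = α×F + (1-α)×B, with 1-α = 0.76
R: 0.24×72 + 0.76×61 = 17.28 + 46.36 = 63.64 → 64
G: 0.24×127 + 0.76×196 = 30.48 + 148.96 = 179.44 → 179
B: 0.24×128 + 0.76×8 = 30.72 + 6.08 = 36.80 → 37
= RGB(64, 179, 37)


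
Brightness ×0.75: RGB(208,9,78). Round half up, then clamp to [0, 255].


Multiply each channel by 0.75, round half up, clamp to [0, 255]
R: 208×0.75 = 156
G: 9×0.75 = 6.75 → round → 7
B: 78×0.75 = 58.5 → round → 59
= RGB(156, 7, 59)


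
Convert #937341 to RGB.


93 → 147 (R)
73 → 115 (G)
41 → 65 (B)
= RGB(147, 115, 65)


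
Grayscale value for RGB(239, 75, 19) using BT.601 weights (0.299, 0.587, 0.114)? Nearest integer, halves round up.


Gray = 0.299×R + 0.587×G + 0.114×B
Gray = 0.299×239 + 0.587×75 + 0.114×19
Gray = 71.461 + 44.025 + 2.166
Gray = 117.652 → round half up → 118
Gray = 118


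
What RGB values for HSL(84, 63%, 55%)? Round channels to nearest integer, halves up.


H=84°, S=0.63, L=0.55
C = (1-|2L-1|)×S = (1-|0.10|)×0.63 = 0.567
H' = H/60 = 84/60 ≈ 1.4000; X = C×(1-|H' mod 2 - 1|) = 0.3402
m = L - C/2 = 0.55 - 0.2835 = 0.2665
Sector ⌊H'⌋ = 1 → (R',G',B') = (0.3402, 0.567, 0.0)
RGB = ((R'+m)×255, (G'+m)×255, (B'+m)×255) = (154.7085, 212.5425, 67.9575)
Round half up → RGB(155, 213, 68)


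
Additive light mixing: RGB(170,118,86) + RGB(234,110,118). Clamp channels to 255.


Additive: each channel = min(255, C₁+C₂)
R: 170+234 = 404 → 255
G: 118+110 = 228 → 228
B: 86+118 = 204 → 204
= RGB(255, 228, 204)


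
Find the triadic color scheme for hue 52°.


Triadic: equally spaced at 120° intervals
H1 = 52°
H2 = (52 + 120) mod 360 = 172°
H3 = (52 + 240) mod 360 = 292°
Triadic = 52°, 172°, 292°


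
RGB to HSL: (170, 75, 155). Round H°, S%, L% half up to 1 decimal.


Normalize: R'=170/255≈0.6667, G'=75/255≈0.2941, B'=155/255≈0.6078
Max=170/255, Min=75/255, Δ=Max-Min=95/255
L = (Max+Min)/2 = (170+75)/510 = 245/510 = 0.48039… → L = 48.0%
L ≤ 0.5 → S = Δ/(Max+Min) = 95/(170+75) = 95/245 = 0.38775… → S = 38.8%
(the 1/255 factors cancel in S and H, so raw channel differences can be used)
Max is R' → H = 60 × (((G-B)/Δ) mod 6) = 60 × (((75-155)/95) mod 6)
  (-80)/95 = -0.8421…; negative, so add 6 → 5.1578…
  H = 60 × 5.1578… = 309.473…° → H = 309.5°
= HSL(309.5°, 38.8%, 48.0%)


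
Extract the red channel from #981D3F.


Color: #981D3F
R = 98 = 152
G = 1D = 29
B = 3F = 63
Red = 152


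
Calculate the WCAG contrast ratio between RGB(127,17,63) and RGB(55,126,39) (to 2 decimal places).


Linearize each sRGB channel c=v/255: c/12.92 if c ≤ 0.04045 else ((c+0.055)/1.055)^2.4
L = 0.2126×R_lin + 0.7152×G_lin + 0.0722×B_lin
Color 1 (127,17,63):
  R=127: 127/255≈0.4980 > 0.04045 → ((0.4980+0.055)/1.055)^2.4 ≈ 0.21223
  G=17: 17/255≈0.0667 > 0.04045 → ((0.0667+0.055)/1.055)^2.4 ≈ 0.00561
  B=63: 63/255≈0.2471 > 0.04045 → ((0.2471+0.055)/1.055)^2.4 ≈ 0.04971
  L1 = 0.2126×0.21223 + 0.7152×0.00561 + 0.0722×0.04971 ≈ 0.05272
Color 2 (55,126,39):
  R=55: 55/255≈0.2157 > 0.04045 → ((0.2157+0.055)/1.055)^2.4 ≈ 0.03820
  G=126: 126/255≈0.4941 > 0.04045 → ((0.4941+0.055)/1.055)^2.4 ≈ 0.20864
  B=39: 39/255≈0.1529 > 0.04045 → ((0.1529+0.055)/1.055)^2.4 ≈ 0.02029
  L2 = 0.2126×0.03820 + 0.7152×0.20864 + 0.0722×0.02029 ≈ 0.15880
Lighter = 0.15880, Darker = 0.05272
Ratio = (L_lighter + 0.05) / (L_darker + 0.05)
Ratio = (0.15880 + 0.05) / (0.05272 + 0.05) = 0.20880 / 0.10272 ≈ 2.0328
Ratio ≈ 2.03:1


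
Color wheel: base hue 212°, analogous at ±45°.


Base hue: 212°
Left analog: (212 - 45) mod 360 = 167°
Right analog: (212 + 45) mod 360 = 257°
Analogous hues = 167° and 257°


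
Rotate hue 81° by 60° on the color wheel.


New hue = (H + rotation) mod 360
New hue = (81 + 60) mod 360
= 141 mod 360
= 141°


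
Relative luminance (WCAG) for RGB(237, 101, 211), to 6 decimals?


Linearize each channel (sRGB transfer function): c = v/255; c_lin = c/12.92 if c ≤ 0.04045, else ((c+0.055)/1.055)^2.4
  R: 237/255 ≈ 0.929412 > 0.04045 → ((0.929412+0.055)/1.055)^2.4 ≈ 0.846873
  G: 101/255 ≈ 0.396078 > 0.04045 → ((0.396078+0.055)/1.055)^2.4 ≈ 0.130136
  B: 211/255 ≈ 0.827451 > 0.04045 → ((0.827451+0.055)/1.055)^2.4 ≈ 0.651406
R_lin = 0.846873, G_lin = 0.130136, B_lin = 0.651406
L = 0.2126×R + 0.7152×G + 0.0722×B
L = 0.2126×0.846873 + 0.7152×0.130136 + 0.0722×0.651406
L ≈ 0.320150


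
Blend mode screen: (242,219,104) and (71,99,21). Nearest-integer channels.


Screen: C = 255 - (255-A)×(255-B)/255, rounded to nearest integer
R: 255 - (255-242)×(255-71)/255 = 255 - 2392/255 ≈ 255 - 9.380 = 245.620 → 246
G: 255 - (255-219)×(255-99)/255 = 255 - 5616/255 ≈ 255 - 22.024 = 232.976 → 233
B: 255 - (255-104)×(255-21)/255 = 255 - 35334/255 ≈ 255 - 138.565 = 116.435 → 116
= RGB(246, 233, 116)


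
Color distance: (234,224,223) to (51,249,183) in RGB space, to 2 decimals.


d = √[(R₁-R₂)² + (G₁-G₂)² + (B₁-B₂)²]
d = √[(234-51)² + (224-249)² + (223-183)²]
d = √[33489 + 625 + 1600]
d = √35714
d ≈ 188.98


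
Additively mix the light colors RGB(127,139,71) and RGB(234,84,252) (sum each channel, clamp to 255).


Additive: each channel = min(255, C₁+C₂)
R: 127+234 = 361 → 255
G: 139+84 = 223 → 223
B: 71+252 = 323 → 255
= RGB(255, 223, 255)


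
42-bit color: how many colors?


Colors = 2^bits = 2^42
= 4,398,046,511,104 colors


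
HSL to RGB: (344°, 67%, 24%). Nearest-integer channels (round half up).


H=344°, S=0.67, L=0.24
C = (1-|2L-1|)×S = (1-|-0.52|)×0.67 = 0.3216
H' = H/60 = 344/60 ≈ 5.7333; X = C×(1-|H' mod 2 - 1|) = 0.08576
m = L - C/2 = 0.24 - 0.1608 = 0.0792
Sector ⌊H'⌋ = 5 → (R',G',B') = (0.3216, 0.0, 0.08576)
RGB = ((R'+m)×255, (G'+m)×255, (B'+m)×255) = (102.204, 20.196, 42.0648)
Round half up → RGB(102, 20, 42)


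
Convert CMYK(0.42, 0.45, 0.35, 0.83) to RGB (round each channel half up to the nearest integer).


R = 255 × (1-C) × (1-K) = 255 × 0.58 × 0.17 = 25.143 → 25
G = 255 × (1-M) × (1-K) = 255 × 0.55 × 0.17 = 23.8425 → 24
B = 255 × (1-Y) × (1-K) = 255 × 0.65 × 0.17 = 28.1775 → 28
= RGB(25, 24, 28)


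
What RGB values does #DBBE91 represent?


DB → 219 (R)
BE → 190 (G)
91 → 145 (B)
= RGB(219, 190, 145)


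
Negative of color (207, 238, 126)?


Invert: (255-R, 255-G, 255-B)
R: 255-207 = 48
G: 255-238 = 17
B: 255-126 = 129
= RGB(48, 17, 129)


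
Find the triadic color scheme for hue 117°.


Triadic: equally spaced at 120° intervals
H1 = 117°
H2 = (117 + 120) mod 360 = 237°
H3 = (117 + 240) mod 360 = 357°
Triadic = 117°, 237°, 357°


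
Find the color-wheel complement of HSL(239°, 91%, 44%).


Complement = opposite side of color wheel = hue + 180°
H' = (239 + 180) mod 360 = 59°
S and L unchanged.
= HSL(59°, 91%, 44%)


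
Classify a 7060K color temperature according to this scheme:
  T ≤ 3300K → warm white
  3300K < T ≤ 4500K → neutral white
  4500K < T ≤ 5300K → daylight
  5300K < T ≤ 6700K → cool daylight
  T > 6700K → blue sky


Temperature: 7060K
7060K > 6700K → blue sky
Classification: blue sky


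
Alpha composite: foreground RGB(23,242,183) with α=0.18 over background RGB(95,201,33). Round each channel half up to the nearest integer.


C = α×F + (1-α)×B, with 1-α = 0.82
R: 0.18×23 + 0.82×95 = 4.14 + 77.90 = 82.04 → 82
G: 0.18×242 + 0.82×201 = 43.56 + 164.82 = 208.38 → 208
B: 0.18×183 + 0.82×33 = 32.94 + 27.06 = 60.00 → 60
= RGB(82, 208, 60)
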